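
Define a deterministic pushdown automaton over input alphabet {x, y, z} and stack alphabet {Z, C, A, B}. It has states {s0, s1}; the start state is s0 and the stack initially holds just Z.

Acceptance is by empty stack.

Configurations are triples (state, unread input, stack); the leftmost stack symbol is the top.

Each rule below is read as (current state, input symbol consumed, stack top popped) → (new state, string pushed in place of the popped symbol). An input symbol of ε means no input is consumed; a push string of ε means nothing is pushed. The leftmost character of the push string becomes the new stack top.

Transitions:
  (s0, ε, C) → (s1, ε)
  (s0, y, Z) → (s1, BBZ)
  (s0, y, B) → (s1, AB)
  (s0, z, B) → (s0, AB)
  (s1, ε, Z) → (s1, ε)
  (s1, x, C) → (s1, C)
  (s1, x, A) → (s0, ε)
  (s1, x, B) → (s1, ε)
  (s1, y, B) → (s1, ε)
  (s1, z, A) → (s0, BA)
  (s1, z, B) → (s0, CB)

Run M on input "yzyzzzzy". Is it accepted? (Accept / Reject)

(s0, yzyzzzzy, Z)
  read y, top Z: go to s1, push BBZ → (s1, zyzzzzy, BBZ)
  read z, top B: go to s0, push CB → (s0, yzzzzy, CBBZ)
  ε-move, top C: go to s1, push ε → (s1, yzzzzy, BBZ)
  read y, top B: go to s1, push ε → (s1, zzzzy, BZ)
  read z, top B: go to s0, push CB → (s0, zzzy, CBZ)
  ε-move, top C: go to s1, push ε → (s1, zzzy, BZ)
  read z, top B: go to s0, push CB → (s0, zzy, CBZ)
  ε-move, top C: go to s1, push ε → (s1, zzy, BZ)
  read z, top B: go to s0, push CB → (s0, zy, CBZ)
  ε-move, top C: go to s1, push ε → (s1, zy, BZ)
  read z, top B: go to s0, push CB → (s0, y, CBZ)
  ε-move, top C: go to s1, push ε → (s1, y, BZ)
  read y, top B: go to s1, push ε → (s1, ε, Z)
  ε-move, top Z: go to s1, push ε → (s1, ε, ε)
All input consumed and the stack is empty.

Accept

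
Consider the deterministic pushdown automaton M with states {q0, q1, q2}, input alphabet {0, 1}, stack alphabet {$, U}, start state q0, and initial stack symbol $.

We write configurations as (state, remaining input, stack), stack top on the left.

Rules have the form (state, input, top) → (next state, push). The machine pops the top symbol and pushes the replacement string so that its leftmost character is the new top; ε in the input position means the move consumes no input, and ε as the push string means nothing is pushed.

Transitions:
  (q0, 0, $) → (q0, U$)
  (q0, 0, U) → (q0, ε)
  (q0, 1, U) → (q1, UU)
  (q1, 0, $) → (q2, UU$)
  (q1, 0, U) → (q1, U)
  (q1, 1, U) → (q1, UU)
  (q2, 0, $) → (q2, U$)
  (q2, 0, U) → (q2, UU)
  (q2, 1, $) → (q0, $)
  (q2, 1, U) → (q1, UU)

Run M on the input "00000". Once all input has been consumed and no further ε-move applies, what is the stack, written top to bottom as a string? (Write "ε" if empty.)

U$

(q0, 00000, $) ⊢ (q0, 0000, U$) ⊢ (q0, 000, $) ⊢ (q0, 00, U$) ⊢ (q0, 0, $) ⊢ (q0, ε, U$)
All input consumed in state q0 with stack U$.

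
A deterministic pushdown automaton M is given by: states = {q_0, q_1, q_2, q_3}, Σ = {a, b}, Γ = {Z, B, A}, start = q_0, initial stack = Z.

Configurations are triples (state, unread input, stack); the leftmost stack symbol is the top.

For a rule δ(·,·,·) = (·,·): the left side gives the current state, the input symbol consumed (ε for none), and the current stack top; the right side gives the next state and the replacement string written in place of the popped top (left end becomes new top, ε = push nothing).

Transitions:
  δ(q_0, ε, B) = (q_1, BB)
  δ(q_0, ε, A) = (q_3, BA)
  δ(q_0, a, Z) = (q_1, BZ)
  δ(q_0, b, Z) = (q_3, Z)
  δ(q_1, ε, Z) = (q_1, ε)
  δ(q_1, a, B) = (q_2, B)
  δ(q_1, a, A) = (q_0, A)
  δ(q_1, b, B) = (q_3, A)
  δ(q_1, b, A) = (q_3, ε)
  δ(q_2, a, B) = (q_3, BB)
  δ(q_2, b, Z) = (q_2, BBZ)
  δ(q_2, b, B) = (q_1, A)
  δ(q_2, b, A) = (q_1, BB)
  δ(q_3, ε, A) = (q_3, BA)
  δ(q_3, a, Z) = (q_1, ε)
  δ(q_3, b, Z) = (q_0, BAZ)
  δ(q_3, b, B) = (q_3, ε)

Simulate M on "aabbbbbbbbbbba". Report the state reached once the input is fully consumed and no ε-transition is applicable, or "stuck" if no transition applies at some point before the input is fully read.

(q_0, aabbbbbbbbbbba, Z)
  read a, top Z: go to q_1, push BZ → (q_1, abbbbbbbbbbba, BZ)
  read a, top B: go to q_2, push B → (q_2, bbbbbbbbbbba, BZ)
  read b, top B: go to q_1, push A → (q_1, bbbbbbbbbba, AZ)
  read b, top A: go to q_3, push ε → (q_3, bbbbbbbbba, Z)
  read b, top Z: go to q_0, push BAZ → (q_0, bbbbbbbba, BAZ)
  ε-move, top B: go to q_1, push BB → (q_1, bbbbbbbba, BBAZ)
  read b, top B: go to q_3, push A → (q_3, bbbbbbba, ABAZ)
  ε-move, top A: go to q_3, push BA → (q_3, bbbbbbba, BABAZ)
  read b, top B: go to q_3, push ε → (q_3, bbbbbba, ABAZ)
  ε-move, top A: go to q_3, push BA → (q_3, bbbbbba, BABAZ)
  read b, top B: go to q_3, push ε → (q_3, bbbbba, ABAZ)
  ε-move, top A: go to q_3, push BA → (q_3, bbbbba, BABAZ)
  read b, top B: go to q_3, push ε → (q_3, bbbba, ABAZ)
  ε-move, top A: go to q_3, push BA → (q_3, bbbba, BABAZ)
  read b, top B: go to q_3, push ε → (q_3, bbba, ABAZ)
  ε-move, top A: go to q_3, push BA → (q_3, bbba, BABAZ)
  read b, top B: go to q_3, push ε → (q_3, bba, ABAZ)
  ε-move, top A: go to q_3, push BA → (q_3, bba, BABAZ)
  read b, top B: go to q_3, push ε → (q_3, ba, ABAZ)
  ε-move, top A: go to q_3, push BA → (q_3, ba, BABAZ)
  read b, top B: go to q_3, push ε → (q_3, a, ABAZ)
  ε-move, top A: go to q_3, push BA → (q_3, a, BABAZ)
No transition for (q_3, a, top B); M blocks with input a remaining.

stuck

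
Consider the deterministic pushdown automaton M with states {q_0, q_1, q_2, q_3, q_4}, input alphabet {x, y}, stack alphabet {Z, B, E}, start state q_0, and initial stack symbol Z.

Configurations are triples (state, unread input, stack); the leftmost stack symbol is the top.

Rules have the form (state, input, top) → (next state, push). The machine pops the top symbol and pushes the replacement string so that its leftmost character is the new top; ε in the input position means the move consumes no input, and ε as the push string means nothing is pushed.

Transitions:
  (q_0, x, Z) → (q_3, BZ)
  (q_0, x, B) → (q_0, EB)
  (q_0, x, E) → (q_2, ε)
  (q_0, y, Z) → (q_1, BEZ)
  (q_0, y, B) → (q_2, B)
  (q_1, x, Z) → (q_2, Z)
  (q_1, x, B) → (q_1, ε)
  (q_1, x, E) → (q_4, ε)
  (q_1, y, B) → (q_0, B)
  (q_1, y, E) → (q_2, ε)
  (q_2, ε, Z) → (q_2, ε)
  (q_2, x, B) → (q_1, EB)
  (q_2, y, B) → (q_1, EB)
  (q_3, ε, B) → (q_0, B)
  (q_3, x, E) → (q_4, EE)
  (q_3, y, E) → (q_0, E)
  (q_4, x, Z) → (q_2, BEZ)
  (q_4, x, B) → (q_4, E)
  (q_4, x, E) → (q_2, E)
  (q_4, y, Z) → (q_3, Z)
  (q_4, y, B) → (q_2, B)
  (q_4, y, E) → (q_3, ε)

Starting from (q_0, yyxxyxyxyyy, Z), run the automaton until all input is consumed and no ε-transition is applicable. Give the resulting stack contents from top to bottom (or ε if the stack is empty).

(q_0, yyxxyxyxyyy, Z)
  read y, top Z: go to q_1, push BEZ → (q_1, yxxyxyxyyy, BEZ)
  read y, top B: go to q_0, push B → (q_0, xxyxyxyyy, BEZ)
  read x, top B: go to q_0, push EB → (q_0, xyxyxyyy, EBEZ)
  read x, top E: go to q_2, push ε → (q_2, yxyxyyy, BEZ)
  read y, top B: go to q_1, push EB → (q_1, xyxyyy, EBEZ)
  read x, top E: go to q_4, push ε → (q_4, yxyyy, BEZ)
  read y, top B: go to q_2, push B → (q_2, xyyy, BEZ)
  read x, top B: go to q_1, push EB → (q_1, yyy, EBEZ)
  read y, top E: go to q_2, push ε → (q_2, yy, BEZ)
  read y, top B: go to q_1, push EB → (q_1, y, EBEZ)
  read y, top E: go to q_2, push ε → (q_2, ε, BEZ)
All input consumed in state q_2 with stack BEZ.

BEZ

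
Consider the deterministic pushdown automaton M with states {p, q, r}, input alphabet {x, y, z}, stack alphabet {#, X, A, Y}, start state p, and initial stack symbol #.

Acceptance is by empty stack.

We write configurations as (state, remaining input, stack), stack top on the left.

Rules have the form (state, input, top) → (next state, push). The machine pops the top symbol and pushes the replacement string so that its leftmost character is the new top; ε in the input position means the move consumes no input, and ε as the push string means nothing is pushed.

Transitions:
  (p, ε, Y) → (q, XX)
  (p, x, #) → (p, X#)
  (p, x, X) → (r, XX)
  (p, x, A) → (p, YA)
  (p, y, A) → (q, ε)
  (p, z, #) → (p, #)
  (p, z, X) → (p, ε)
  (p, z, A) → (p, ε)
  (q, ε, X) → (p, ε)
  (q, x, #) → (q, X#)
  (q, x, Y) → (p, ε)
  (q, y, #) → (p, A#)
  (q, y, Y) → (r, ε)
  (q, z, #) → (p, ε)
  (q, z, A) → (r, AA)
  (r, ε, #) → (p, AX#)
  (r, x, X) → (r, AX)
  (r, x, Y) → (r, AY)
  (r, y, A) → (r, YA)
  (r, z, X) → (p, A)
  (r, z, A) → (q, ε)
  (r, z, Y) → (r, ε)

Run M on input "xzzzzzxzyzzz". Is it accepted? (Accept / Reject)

Reject

(p, xzzzzzxzyzzz, #) ⊢ (p, zzzzzxzyzzz, X#) ⊢ (p, zzzzxzyzzz, #) ⊢ (p, zzzxzyzzz, #) ⊢ (p, zzxzyzzz, #) ⊢ (p, zxzyzzz, #) ⊢ (p, xzyzzz, #) ⊢ (p, zyzzz, X#) ⊢ (p, yzzz, #)
No transition applies at (p, yzzz, #); input not fully consumed.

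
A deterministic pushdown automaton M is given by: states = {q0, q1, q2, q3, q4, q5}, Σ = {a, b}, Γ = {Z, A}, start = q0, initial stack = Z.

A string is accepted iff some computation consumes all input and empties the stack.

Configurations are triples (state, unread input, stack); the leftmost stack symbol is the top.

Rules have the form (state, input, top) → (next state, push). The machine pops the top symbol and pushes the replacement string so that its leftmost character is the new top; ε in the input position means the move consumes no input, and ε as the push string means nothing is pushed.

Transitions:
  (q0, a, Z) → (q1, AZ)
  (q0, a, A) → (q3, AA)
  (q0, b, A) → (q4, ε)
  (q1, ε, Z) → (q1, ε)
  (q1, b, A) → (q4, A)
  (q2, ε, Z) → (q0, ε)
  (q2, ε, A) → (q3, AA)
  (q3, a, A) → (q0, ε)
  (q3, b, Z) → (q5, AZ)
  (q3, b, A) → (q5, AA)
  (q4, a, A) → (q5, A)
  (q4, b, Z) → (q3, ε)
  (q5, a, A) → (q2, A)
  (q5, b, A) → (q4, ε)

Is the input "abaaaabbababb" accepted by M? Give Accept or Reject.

(q0, abaaaabbababb, Z)
  read a, top Z: go to q1, push AZ → (q1, baaaabbababb, AZ)
  read b, top A: go to q4, push A → (q4, aaaabbababb, AZ)
  read a, top A: go to q5, push A → (q5, aaabbababb, AZ)
  read a, top A: go to q2, push A → (q2, aabbababb, AZ)
  ε-move, top A: go to q3, push AA → (q3, aabbababb, AAZ)
  read a, top A: go to q0, push ε → (q0, abbababb, AZ)
  read a, top A: go to q3, push AA → (q3, bbababb, AAZ)
  read b, top A: go to q5, push AA → (q5, bababb, AAAZ)
  read b, top A: go to q4, push ε → (q4, ababb, AAZ)
  read a, top A: go to q5, push A → (q5, babb, AAZ)
  read b, top A: go to q4, push ε → (q4, abb, AZ)
  read a, top A: go to q5, push A → (q5, bb, AZ)
  read b, top A: go to q4, push ε → (q4, b, Z)
  read b, top Z: go to q3, push ε → (q3, ε, ε)
All input consumed and the stack is empty.

Accept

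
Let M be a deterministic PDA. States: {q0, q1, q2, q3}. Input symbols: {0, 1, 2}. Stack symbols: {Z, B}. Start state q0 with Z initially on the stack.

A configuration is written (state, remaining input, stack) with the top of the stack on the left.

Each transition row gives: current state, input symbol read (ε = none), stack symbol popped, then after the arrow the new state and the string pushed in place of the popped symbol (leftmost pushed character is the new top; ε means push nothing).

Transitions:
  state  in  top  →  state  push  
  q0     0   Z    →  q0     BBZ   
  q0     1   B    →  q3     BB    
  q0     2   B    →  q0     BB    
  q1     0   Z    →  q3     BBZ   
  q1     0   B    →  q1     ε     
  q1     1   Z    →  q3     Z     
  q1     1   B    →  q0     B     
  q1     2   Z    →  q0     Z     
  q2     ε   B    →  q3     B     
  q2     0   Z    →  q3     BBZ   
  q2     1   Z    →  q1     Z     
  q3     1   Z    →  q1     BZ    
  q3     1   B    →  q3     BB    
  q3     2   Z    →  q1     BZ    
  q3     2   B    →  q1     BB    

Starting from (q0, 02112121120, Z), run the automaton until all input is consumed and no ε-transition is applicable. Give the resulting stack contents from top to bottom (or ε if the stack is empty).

(q0, 02112121120, Z)
  read 0, top Z: go to q0, push BBZ → (q0, 2112121120, BBZ)
  read 2, top B: go to q0, push BB → (q0, 112121120, BBBZ)
  read 1, top B: go to q3, push BB → (q3, 12121120, BBBBZ)
  read 1, top B: go to q3, push BB → (q3, 2121120, BBBBBZ)
  read 2, top B: go to q1, push BB → (q1, 121120, BBBBBBZ)
  read 1, top B: go to q0, push B → (q0, 21120, BBBBBBZ)
  read 2, top B: go to q0, push BB → (q0, 1120, BBBBBBBZ)
  read 1, top B: go to q3, push BB → (q3, 120, BBBBBBBBZ)
  read 1, top B: go to q3, push BB → (q3, 20, BBBBBBBBBZ)
  read 2, top B: go to q1, push BB → (q1, 0, BBBBBBBBBBZ)
  read 0, top B: go to q1, push ε → (q1, ε, BBBBBBBBBZ)
All input consumed in state q1 with stack BBBBBBBBBZ.

BBBBBBBBBZ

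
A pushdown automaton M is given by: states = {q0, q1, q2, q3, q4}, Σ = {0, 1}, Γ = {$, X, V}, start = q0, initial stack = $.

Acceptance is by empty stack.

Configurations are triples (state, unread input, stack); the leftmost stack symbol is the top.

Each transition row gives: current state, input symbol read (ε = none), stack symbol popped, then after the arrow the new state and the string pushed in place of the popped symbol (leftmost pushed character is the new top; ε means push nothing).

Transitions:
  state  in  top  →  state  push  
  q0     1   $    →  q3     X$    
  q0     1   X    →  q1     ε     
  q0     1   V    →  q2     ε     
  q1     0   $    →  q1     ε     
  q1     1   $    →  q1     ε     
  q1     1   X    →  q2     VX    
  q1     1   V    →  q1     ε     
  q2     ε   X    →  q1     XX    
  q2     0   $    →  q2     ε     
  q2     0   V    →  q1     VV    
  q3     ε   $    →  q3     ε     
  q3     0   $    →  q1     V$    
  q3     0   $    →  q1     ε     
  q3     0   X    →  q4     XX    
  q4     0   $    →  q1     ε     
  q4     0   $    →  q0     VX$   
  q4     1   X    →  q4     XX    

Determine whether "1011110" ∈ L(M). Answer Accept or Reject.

Reject

No computation consumes all input and empties the stack.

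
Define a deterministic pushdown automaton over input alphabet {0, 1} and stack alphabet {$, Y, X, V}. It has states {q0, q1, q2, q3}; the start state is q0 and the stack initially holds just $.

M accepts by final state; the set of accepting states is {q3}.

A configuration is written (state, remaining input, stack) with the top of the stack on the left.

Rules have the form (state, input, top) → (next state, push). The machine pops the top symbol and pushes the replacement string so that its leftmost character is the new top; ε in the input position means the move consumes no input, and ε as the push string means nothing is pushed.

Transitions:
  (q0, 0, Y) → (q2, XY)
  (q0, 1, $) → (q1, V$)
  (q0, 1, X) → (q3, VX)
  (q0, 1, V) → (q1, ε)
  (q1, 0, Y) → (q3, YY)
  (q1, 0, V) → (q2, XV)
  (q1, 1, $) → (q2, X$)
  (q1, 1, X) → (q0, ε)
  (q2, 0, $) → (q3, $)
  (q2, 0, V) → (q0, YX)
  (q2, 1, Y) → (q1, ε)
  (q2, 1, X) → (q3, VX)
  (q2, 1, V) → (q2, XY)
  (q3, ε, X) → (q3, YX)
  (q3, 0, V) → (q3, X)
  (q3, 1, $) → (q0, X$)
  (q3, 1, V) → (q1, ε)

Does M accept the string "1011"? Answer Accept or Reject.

Reject

(q0, 1011, $)
  read 1, top $: go to q1, push V$ → (q1, 011, V$)
  read 0, top V: go to q2, push XV → (q2, 11, XV$)
  read 1, top X: go to q3, push VX → (q3, 1, VXV$)
  read 1, top V: go to q1, push ε → (q1, ε, XV$)
All input consumed; state q1 ∉ F and no further ε-move applies.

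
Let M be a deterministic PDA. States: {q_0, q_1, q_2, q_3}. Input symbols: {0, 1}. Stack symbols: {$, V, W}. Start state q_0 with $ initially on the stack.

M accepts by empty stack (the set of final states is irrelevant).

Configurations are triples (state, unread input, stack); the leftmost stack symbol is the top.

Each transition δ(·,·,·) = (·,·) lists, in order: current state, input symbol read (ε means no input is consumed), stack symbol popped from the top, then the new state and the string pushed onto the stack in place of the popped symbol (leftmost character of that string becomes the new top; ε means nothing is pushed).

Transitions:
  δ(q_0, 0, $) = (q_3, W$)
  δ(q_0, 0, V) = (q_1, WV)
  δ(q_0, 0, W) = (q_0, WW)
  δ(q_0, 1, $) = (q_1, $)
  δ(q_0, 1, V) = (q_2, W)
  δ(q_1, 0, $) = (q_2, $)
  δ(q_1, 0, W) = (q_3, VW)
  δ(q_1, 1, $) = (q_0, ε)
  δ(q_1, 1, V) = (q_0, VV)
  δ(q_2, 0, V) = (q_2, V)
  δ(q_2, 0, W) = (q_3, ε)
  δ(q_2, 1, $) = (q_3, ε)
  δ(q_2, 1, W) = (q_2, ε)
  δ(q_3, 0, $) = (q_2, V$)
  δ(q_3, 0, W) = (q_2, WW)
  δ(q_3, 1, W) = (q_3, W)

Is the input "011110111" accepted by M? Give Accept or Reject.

Accept

(q_0, 011110111, $)
  read 0, top $: go to q_3, push W$ → (q_3, 11110111, W$)
  read 1, top W: go to q_3, push W → (q_3, 1110111, W$)
  read 1, top W: go to q_3, push W → (q_3, 110111, W$)
  read 1, top W: go to q_3, push W → (q_3, 10111, W$)
  read 1, top W: go to q_3, push W → (q_3, 0111, W$)
  read 0, top W: go to q_2, push WW → (q_2, 111, WW$)
  read 1, top W: go to q_2, push ε → (q_2, 11, W$)
  read 1, top W: go to q_2, push ε → (q_2, 1, $)
  read 1, top $: go to q_3, push ε → (q_3, ε, ε)
All input consumed and the stack is empty.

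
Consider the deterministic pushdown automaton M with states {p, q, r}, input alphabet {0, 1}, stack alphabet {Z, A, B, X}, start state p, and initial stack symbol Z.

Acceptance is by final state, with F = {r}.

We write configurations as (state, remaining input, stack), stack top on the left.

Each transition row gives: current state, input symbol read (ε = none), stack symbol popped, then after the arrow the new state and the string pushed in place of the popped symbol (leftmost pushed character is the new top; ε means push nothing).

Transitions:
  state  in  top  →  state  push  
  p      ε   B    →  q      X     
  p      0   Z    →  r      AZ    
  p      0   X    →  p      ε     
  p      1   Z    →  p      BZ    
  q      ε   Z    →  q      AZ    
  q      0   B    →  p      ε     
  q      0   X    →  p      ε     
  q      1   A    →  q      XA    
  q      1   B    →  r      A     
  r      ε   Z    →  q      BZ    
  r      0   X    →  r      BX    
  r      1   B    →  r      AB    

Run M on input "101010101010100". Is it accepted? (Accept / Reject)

(p, 101010101010100, Z)
  read 1, top Z: go to p, push BZ → (p, 01010101010100, BZ)
  ε-move, top B: go to q, push X → (q, 01010101010100, XZ)
  read 0, top X: go to p, push ε → (p, 1010101010100, Z)
  read 1, top Z: go to p, push BZ → (p, 010101010100, BZ)
  ε-move, top B: go to q, push X → (q, 010101010100, XZ)
  read 0, top X: go to p, push ε → (p, 10101010100, Z)
  read 1, top Z: go to p, push BZ → (p, 0101010100, BZ)
  ε-move, top B: go to q, push X → (q, 0101010100, XZ)
  read 0, top X: go to p, push ε → (p, 101010100, Z)
  read 1, top Z: go to p, push BZ → (p, 01010100, BZ)
  ε-move, top B: go to q, push X → (q, 01010100, XZ)
  read 0, top X: go to p, push ε → (p, 1010100, Z)
  read 1, top Z: go to p, push BZ → (p, 010100, BZ)
  ε-move, top B: go to q, push X → (q, 010100, XZ)
  read 0, top X: go to p, push ε → (p, 10100, Z)
  read 1, top Z: go to p, push BZ → (p, 0100, BZ)
  ε-move, top B: go to q, push X → (q, 0100, XZ)
  read 0, top X: go to p, push ε → (p, 100, Z)
  read 1, top Z: go to p, push BZ → (p, 00, BZ)
  ε-move, top B: go to q, push X → (q, 00, XZ)
  read 0, top X: go to p, push ε → (p, 0, Z)
  read 0, top Z: go to r, push AZ → (r, ε, AZ)
All input consumed; state r ∈ F.

Accept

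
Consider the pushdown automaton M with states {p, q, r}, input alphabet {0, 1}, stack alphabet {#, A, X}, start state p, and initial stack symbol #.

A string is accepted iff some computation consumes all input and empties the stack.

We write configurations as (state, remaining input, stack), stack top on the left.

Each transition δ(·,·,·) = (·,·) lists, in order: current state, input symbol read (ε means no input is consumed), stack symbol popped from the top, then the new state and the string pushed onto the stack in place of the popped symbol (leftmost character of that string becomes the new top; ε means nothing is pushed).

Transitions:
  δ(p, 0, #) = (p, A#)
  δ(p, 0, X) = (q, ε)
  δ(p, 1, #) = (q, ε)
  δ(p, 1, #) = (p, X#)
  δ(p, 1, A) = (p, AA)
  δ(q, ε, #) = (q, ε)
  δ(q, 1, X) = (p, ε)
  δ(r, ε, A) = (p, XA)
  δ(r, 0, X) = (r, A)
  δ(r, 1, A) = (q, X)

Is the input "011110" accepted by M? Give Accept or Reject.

No computation consumes all input and empties the stack.

Reject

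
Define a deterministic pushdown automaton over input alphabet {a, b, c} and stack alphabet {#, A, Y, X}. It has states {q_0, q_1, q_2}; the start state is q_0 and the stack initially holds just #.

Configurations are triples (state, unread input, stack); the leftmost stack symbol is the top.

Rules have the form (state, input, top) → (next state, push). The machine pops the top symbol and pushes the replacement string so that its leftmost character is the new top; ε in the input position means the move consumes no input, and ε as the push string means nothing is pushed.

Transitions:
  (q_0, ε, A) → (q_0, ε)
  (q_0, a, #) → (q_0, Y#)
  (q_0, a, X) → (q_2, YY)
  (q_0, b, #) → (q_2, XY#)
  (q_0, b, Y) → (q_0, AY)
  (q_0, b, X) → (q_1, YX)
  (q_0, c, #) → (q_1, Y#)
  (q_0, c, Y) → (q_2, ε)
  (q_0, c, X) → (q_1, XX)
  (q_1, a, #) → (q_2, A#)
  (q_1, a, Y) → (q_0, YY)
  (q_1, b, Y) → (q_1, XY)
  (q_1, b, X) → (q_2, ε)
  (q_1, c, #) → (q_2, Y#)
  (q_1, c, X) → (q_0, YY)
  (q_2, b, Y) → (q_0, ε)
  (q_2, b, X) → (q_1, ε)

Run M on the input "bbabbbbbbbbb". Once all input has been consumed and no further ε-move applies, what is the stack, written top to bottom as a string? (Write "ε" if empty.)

YY#

(q_0, bbabbbbbbbbb, #) ⊢ (q_2, babbbbbbbbb, XY#) ⊢ (q_1, abbbbbbbbb, Y#) ⊢ (q_0, bbbbbbbbb, YY#) ⊢ (q_0, bbbbbbbb, AYY#) ⊢ (q_0, bbbbbbbb, YY#) ⊢ (q_0, bbbbbbb, AYY#) ⊢ (q_0, bbbbbbb, YY#) ⊢ (q_0, bbbbbb, AYY#) ⊢ (q_0, bbbbbb, YY#) ⊢ (q_0, bbbbb, AYY#) ⊢ (q_0, bbbbb, YY#) ⊢ (q_0, bbbb, AYY#) ⊢ (q_0, bbbb, YY#) ⊢ (q_0, bbb, AYY#) ⊢ (q_0, bbb, YY#) ⊢ (q_0, bb, AYY#) ⊢ (q_0, bb, YY#) ⊢ (q_0, b, AYY#) ⊢ (q_0, b, YY#) ⊢ (q_0, ε, AYY#) ⊢ (q_0, ε, YY#)
All input consumed in state q_0 with stack YY#.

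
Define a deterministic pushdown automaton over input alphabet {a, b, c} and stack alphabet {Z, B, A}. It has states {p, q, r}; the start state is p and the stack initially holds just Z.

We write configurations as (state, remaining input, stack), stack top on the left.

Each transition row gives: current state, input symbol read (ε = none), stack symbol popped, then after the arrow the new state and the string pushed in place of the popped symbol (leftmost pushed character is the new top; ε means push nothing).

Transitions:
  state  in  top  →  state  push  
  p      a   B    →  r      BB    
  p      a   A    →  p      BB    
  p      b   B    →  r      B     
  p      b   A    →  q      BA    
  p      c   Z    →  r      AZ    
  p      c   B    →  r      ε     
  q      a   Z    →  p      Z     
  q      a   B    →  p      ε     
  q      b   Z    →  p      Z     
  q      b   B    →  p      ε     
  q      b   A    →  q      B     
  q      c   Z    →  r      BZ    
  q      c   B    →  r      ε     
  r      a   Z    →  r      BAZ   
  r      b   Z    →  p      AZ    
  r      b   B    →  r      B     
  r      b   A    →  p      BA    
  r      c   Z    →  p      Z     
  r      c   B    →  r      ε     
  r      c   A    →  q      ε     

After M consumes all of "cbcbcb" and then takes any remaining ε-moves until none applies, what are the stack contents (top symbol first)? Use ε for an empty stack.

(p, cbcbcb, Z) ⊢ (r, bcbcb, AZ) ⊢ (p, cbcb, BAZ) ⊢ (r, bcb, AZ) ⊢ (p, cb, BAZ) ⊢ (r, b, AZ) ⊢ (p, ε, BAZ)
All input consumed in state p with stack BAZ.

BAZ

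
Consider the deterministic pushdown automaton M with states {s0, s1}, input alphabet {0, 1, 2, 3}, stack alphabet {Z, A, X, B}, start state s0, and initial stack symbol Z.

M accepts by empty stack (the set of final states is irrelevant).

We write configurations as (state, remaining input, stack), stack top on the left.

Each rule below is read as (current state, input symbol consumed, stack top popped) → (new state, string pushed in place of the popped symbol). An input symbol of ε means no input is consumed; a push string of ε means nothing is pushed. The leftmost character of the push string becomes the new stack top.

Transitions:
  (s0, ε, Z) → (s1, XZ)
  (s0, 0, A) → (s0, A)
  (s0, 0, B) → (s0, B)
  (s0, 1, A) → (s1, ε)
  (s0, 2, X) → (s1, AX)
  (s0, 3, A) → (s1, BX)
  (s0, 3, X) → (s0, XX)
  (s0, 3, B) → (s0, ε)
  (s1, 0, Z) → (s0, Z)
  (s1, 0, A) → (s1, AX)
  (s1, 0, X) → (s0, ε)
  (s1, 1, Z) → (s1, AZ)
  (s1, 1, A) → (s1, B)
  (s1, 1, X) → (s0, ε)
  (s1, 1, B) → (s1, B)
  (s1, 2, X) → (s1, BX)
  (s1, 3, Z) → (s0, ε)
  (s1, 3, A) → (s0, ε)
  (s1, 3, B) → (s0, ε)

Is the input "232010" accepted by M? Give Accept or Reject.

(s0, 232010, Z) ⊢ (s1, 232010, XZ) ⊢ (s1, 32010, BXZ) ⊢ (s0, 2010, XZ) ⊢ (s1, 010, AXZ) ⊢ (s1, 10, AXXZ) ⊢ (s1, 0, BXXZ)
No transition applies at (s1, 0, BXXZ); input not fully consumed.

Reject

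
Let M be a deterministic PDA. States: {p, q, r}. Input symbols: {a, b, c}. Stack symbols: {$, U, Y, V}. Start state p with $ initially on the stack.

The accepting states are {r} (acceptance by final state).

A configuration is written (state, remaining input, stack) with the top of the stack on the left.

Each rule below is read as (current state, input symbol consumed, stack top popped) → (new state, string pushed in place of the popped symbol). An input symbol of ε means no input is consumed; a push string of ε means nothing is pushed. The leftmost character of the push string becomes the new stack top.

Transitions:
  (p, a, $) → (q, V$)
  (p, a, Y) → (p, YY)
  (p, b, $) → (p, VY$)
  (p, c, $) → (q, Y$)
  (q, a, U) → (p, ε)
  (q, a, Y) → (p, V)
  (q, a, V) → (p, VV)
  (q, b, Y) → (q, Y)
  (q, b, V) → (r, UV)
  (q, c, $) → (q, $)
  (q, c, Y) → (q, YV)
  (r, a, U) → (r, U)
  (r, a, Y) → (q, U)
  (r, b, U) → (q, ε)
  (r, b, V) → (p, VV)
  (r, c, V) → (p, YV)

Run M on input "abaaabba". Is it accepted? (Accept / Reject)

Accept

(p, abaaabba, $) ⊢ (q, baaabba, V$) ⊢ (r, aaabba, UV$) ⊢ (r, aabba, UV$) ⊢ (r, abba, UV$) ⊢ (r, bba, UV$) ⊢ (q, ba, V$) ⊢ (r, a, UV$) ⊢ (r, ε, UV$)
All input consumed; state r ∈ F.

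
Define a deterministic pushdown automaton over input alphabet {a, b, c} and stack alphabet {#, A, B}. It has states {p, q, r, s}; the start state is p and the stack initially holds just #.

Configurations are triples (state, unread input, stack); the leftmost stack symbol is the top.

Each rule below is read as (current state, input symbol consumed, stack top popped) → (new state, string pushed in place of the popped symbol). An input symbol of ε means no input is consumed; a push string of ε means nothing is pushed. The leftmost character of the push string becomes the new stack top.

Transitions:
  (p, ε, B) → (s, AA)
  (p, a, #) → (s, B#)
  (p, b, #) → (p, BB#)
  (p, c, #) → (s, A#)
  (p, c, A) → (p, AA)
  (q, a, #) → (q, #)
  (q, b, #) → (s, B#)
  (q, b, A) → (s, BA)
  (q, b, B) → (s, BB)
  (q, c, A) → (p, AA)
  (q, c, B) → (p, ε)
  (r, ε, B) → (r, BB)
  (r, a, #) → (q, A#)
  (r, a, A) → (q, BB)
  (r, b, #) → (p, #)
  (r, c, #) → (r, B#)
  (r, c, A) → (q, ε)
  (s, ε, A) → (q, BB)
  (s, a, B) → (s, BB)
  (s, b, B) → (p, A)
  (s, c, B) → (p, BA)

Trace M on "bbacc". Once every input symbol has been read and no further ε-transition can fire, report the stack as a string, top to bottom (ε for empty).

BBAAABBBAB#

(p, bbacc, #)
  read b, top #: go to p, push BB# → (p, bacc, BB#)
  ε-move, top B: go to s, push AA → (s, bacc, AAB#)
  ε-move, top A: go to q, push BB → (q, bacc, BBAB#)
  read b, top B: go to s, push BB → (s, acc, BBBAB#)
  read a, top B: go to s, push BB → (s, cc, BBBBAB#)
  read c, top B: go to p, push BA → (p, c, BABBBAB#)
  ε-move, top B: go to s, push AA → (s, c, AAABBBAB#)
  ε-move, top A: go to q, push BB → (q, c, BBAABBBAB#)
  read c, top B: go to p, push ε → (p, ε, BAABBBAB#)
  ε-move, top B: go to s, push AA → (s, ε, AAAABBBAB#)
  ε-move, top A: go to q, push BB → (q, ε, BBAAABBBAB#)
All input consumed in state q with stack BBAAABBBAB#.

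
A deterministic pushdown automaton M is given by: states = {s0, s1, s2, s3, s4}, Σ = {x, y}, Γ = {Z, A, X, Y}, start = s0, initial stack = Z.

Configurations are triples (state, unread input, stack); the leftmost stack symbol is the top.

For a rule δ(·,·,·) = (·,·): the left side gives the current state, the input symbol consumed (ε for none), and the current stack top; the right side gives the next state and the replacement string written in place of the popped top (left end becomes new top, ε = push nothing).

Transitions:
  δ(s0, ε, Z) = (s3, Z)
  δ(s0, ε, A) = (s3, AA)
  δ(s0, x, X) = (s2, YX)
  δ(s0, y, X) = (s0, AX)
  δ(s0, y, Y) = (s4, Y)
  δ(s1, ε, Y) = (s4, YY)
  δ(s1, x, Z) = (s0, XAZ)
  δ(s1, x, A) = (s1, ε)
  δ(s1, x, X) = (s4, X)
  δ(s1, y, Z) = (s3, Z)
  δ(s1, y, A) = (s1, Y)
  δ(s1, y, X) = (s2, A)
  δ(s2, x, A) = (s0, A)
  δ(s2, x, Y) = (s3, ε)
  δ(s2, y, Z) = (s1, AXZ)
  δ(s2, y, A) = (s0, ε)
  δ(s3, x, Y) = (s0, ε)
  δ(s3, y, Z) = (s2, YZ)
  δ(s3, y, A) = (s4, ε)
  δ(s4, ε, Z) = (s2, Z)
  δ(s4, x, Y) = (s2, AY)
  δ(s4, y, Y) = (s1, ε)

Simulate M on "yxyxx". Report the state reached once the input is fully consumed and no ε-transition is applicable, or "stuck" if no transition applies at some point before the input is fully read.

(s0, yxyxx, Z) ⊢ (s3, yxyxx, Z) ⊢ (s2, xyxx, YZ) ⊢ (s3, yxx, Z) ⊢ (s2, xx, YZ) ⊢ (s3, x, Z)
No transition for (s3, x, top Z); M blocks with input x remaining.

stuck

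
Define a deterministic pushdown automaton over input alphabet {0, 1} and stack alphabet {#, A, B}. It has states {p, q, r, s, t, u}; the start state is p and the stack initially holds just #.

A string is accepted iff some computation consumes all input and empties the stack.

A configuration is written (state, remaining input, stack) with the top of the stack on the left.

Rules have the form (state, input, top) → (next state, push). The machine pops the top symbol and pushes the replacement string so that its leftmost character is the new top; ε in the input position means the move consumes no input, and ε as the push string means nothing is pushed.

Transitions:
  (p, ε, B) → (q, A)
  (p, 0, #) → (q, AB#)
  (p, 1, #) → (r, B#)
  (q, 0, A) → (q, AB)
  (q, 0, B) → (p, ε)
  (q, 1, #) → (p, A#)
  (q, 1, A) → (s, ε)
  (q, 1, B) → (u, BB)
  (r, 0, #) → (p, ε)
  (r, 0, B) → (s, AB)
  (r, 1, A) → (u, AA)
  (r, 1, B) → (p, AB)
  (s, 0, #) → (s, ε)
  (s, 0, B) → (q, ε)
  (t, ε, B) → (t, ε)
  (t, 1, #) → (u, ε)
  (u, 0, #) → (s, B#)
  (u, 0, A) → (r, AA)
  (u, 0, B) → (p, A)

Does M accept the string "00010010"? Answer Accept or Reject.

(p, 00010010, #) ⊢ (q, 0010010, AB#) ⊢ (q, 010010, ABB#) ⊢ (q, 10010, ABBB#) ⊢ (s, 0010, BBB#) ⊢ (q, 010, BB#) ⊢ (p, 10, B#) ⊢ (q, 10, A#) ⊢ (s, 0, #) ⊢ (s, ε, ε)
All input consumed and the stack is empty.

Accept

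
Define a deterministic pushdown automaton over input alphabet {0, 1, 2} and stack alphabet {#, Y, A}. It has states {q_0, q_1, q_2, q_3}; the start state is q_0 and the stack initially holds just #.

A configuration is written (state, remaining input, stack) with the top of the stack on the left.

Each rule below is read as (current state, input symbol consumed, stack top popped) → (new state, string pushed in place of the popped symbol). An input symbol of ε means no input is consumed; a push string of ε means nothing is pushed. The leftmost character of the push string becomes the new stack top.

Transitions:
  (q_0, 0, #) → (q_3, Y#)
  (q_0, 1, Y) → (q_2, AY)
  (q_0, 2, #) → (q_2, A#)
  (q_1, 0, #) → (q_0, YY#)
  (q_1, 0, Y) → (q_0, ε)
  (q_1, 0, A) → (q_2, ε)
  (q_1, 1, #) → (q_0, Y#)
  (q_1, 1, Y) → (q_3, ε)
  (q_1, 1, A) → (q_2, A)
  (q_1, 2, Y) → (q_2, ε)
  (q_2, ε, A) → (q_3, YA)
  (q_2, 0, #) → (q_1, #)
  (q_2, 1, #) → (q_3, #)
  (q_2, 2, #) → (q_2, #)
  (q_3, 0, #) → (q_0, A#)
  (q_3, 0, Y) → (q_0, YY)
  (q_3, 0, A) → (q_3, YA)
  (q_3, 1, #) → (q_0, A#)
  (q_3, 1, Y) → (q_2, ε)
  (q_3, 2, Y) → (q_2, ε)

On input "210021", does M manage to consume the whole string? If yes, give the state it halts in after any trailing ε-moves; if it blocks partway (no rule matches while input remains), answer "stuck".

stuck

(q_0, 210021, #)
  read 2, top #: go to q_2, push A# → (q_2, 10021, A#)
  ε-move, top A: go to q_3, push YA → (q_3, 10021, YA#)
  read 1, top Y: go to q_2, push ε → (q_2, 0021, A#)
  ε-move, top A: go to q_3, push YA → (q_3, 0021, YA#)
  read 0, top Y: go to q_0, push YY → (q_0, 021, YYA#)
No transition for (q_0, 0, top Y); M blocks with input 021 remaining.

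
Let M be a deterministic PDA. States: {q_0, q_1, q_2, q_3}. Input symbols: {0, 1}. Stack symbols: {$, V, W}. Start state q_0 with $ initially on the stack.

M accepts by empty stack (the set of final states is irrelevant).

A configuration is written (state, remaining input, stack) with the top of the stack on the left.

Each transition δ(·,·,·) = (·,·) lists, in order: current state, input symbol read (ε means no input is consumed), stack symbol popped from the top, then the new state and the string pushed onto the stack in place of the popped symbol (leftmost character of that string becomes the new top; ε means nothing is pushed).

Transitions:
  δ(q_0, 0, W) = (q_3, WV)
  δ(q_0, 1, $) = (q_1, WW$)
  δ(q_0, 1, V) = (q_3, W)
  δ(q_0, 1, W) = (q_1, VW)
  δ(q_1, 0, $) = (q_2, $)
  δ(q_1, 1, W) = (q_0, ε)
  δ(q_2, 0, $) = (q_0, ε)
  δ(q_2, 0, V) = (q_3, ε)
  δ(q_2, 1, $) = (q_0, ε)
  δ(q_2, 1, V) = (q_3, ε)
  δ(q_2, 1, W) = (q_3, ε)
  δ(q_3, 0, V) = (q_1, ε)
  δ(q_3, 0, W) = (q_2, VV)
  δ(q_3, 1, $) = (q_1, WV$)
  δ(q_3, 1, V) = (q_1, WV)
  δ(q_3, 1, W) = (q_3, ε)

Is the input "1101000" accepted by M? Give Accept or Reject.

(q_0, 1101000, $)
  read 1, top $: go to q_1, push WW$ → (q_1, 101000, WW$)
  read 1, top W: go to q_0, push ε → (q_0, 01000, W$)
  read 0, top W: go to q_3, push WV → (q_3, 1000, WV$)
  read 1, top W: go to q_3, push ε → (q_3, 000, V$)
  read 0, top V: go to q_1, push ε → (q_1, 00, $)
  read 0, top $: go to q_2, push $ → (q_2, 0, $)
  read 0, top $: go to q_0, push ε → (q_0, ε, ε)
All input consumed and the stack is empty.

Accept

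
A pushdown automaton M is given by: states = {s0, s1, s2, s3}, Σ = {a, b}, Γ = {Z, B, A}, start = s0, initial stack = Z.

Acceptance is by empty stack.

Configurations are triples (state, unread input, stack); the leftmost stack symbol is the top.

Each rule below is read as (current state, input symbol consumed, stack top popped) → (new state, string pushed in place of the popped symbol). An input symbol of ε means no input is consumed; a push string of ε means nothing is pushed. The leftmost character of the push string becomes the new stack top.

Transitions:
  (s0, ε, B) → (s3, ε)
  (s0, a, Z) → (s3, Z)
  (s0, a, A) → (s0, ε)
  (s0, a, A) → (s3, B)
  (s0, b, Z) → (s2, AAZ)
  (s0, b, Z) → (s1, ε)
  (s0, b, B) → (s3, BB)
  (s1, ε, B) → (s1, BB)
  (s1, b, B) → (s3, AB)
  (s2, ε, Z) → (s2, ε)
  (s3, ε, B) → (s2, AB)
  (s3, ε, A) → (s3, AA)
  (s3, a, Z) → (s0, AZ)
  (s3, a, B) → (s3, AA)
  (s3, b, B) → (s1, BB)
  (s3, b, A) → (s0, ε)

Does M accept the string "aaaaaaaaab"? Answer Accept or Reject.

Accept

One accepting computation: (s0, aaaaaaaaab, Z) ⊢ (s3, aaaaaaaab, Z) ⊢ (s0, aaaaaaab, AZ) ⊢ (s0, aaaaaab, Z) ⊢ (s3, aaaaab, Z) ⊢ (s0, aaaab, AZ) ⊢ (s0, aaab, Z) ⊢ (s3, aab, Z) ⊢ (s0, ab, AZ) ⊢ (s0, b, Z) ⊢ (s1, ε, ε)
All input consumed and the stack is empty.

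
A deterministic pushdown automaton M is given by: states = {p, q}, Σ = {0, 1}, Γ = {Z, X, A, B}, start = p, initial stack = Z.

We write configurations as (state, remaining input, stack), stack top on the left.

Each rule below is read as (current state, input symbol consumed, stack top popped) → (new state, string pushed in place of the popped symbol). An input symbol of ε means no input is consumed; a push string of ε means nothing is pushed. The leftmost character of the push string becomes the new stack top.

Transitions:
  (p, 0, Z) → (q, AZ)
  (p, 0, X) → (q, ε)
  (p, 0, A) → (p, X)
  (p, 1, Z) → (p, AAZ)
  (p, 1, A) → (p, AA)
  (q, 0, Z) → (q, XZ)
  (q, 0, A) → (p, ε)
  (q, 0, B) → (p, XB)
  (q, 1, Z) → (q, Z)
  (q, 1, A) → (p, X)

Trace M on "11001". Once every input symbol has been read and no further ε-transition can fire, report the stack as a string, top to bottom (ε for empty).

XAZ

(p, 11001, Z)
  read 1, top Z: go to p, push AAZ → (p, 1001, AAZ)
  read 1, top A: go to p, push AA → (p, 001, AAAZ)
  read 0, top A: go to p, push X → (p, 01, XAAZ)
  read 0, top X: go to q, push ε → (q, 1, AAZ)
  read 1, top A: go to p, push X → (p, ε, XAZ)
All input consumed in state p with stack XAZ.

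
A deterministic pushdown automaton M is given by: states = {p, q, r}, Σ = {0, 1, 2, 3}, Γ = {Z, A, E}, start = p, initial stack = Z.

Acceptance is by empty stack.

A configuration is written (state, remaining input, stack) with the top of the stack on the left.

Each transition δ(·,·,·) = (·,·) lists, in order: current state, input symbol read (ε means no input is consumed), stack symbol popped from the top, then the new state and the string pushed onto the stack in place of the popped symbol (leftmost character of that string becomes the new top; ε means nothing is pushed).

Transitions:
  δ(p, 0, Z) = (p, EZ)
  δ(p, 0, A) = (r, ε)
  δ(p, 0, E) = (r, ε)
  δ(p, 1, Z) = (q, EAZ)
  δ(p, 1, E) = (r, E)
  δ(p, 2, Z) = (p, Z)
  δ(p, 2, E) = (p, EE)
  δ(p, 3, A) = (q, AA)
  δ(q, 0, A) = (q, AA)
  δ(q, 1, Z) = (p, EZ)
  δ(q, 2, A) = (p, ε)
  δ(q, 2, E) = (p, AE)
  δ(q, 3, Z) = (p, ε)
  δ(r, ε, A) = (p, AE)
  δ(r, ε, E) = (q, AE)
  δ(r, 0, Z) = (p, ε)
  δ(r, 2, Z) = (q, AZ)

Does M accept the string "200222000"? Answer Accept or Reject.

(p, 200222000, Z)
  read 2, top Z: go to p, push Z → (p, 00222000, Z)
  read 0, top Z: go to p, push EZ → (p, 0222000, EZ)
  read 0, top E: go to r, push ε → (r, 222000, Z)
  read 2, top Z: go to q, push AZ → (q, 22000, AZ)
  read 2, top A: go to p, push ε → (p, 2000, Z)
  read 2, top Z: go to p, push Z → (p, 000, Z)
  read 0, top Z: go to p, push EZ → (p, 00, EZ)
  read 0, top E: go to r, push ε → (r, 0, Z)
  read 0, top Z: go to p, push ε → (p, ε, ε)
All input consumed and the stack is empty.

Accept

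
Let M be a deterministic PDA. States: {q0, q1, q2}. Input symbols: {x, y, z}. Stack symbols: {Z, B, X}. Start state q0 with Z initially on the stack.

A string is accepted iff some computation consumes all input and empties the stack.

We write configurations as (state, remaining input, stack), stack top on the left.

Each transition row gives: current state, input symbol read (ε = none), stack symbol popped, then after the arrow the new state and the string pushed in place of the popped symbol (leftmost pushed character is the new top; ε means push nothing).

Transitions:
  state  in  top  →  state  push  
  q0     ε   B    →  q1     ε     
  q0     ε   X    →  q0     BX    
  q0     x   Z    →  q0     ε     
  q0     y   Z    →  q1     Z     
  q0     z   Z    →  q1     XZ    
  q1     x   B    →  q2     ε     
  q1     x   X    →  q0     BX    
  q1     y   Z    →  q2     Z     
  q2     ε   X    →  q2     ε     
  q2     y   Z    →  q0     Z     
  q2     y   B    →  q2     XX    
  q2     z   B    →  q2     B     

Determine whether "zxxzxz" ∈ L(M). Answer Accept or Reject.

(q0, zxxzxz, Z)
  read z, top Z: go to q1, push XZ → (q1, xxzxz, XZ)
  read x, top X: go to q0, push BX → (q0, xzxz, BXZ)
  ε-move, top B: go to q1, push ε → (q1, xzxz, XZ)
  read x, top X: go to q0, push BX → (q0, zxz, BXZ)
  ε-move, top B: go to q1, push ε → (q1, zxz, XZ)
No transition applies at (q1, zxz, XZ); input not fully consumed.

Reject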